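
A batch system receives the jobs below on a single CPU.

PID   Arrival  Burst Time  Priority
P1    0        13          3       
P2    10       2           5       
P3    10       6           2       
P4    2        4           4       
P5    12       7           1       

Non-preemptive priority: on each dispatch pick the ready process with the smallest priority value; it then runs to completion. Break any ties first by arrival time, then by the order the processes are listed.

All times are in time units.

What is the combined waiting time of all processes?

Schedule: | P1 0-13 | P5 13-20 | P3 20-26 | P4 26-30 | P2 30-32 |
Completion: P1=13  P2=32  P3=26  P4=30  P5=20
Waiting = turnaround − burst: P1=0, P2=20, P3=10, P4=24, P5=1
Total waiting = 0 + 20 + 10 + 24 + 1 = 55

55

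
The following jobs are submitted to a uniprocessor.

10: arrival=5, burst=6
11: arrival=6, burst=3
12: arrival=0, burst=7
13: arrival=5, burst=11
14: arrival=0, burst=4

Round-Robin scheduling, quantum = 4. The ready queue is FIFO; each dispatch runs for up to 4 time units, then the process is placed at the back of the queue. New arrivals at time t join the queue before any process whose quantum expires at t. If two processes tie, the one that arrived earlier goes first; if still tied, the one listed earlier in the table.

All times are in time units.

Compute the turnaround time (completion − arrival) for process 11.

16

Schedule: | 12 0-4 | 14 4-8 | 12 8-11 | 10 11-15 | 13 15-19 | 11 19-22 | 10 22-24 | 13 24-31 |
Completion: 10=24  11=22  12=11  13=31  14=8
Turnaround(11) = completion − arrival = 22 − 6 = 16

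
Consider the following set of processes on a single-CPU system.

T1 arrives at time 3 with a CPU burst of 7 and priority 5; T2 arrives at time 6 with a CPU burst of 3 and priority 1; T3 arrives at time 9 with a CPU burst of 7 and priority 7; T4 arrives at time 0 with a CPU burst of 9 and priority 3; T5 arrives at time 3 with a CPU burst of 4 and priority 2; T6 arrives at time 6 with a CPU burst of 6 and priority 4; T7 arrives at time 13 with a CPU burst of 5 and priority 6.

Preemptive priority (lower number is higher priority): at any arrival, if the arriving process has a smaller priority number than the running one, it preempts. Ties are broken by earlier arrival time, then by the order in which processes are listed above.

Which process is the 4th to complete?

Gantt: | T4 0-3 | T5 3-6 | T2 6-9 | T5 9-10 | T4 10-16 | T6 16-22 | T1 22-29 | T7 29-34 | T3 34-41 |
Completion: T1=29  T2=9  T3=41  T4=16  T5=10  T6=22  T7=34
Finish order: T2 → T5 → T4 → T6 → T1 → T7 → T3

T6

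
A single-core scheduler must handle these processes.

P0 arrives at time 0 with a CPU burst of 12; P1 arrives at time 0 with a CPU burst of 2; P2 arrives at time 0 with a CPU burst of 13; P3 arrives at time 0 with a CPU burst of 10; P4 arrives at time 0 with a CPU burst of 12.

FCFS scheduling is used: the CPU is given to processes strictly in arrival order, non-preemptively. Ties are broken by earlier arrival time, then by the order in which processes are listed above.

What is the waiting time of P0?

Timeline: | P0 0-12 | P1 12-14 | P2 14-27 | P3 27-37 | P4 37-49 |
Completion: P0=12  P1=14  P2=27  P3=37  P4=49
Turnaround (C−A): P0=12  P1=14  P2=27  P3=37  P4=49
Waiting(P0) = turnaround − burst = 12 − 12 = 0

0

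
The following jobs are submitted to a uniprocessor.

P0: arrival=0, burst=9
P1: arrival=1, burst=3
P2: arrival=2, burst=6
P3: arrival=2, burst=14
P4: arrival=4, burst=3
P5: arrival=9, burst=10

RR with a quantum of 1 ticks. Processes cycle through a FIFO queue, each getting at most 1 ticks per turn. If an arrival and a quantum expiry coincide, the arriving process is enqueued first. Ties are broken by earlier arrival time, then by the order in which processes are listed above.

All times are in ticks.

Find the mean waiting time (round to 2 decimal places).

Schedule: | P0 0-1 | P1 1-2 | P0 2-3 | P2 3-4 | P3 4-5 | P1 5-6 | P0 6-7 | P4 7-8 | P2 8-9 | P3 9-10 | P1 10-11 | P0 11-12 | P4 12-13 | P5 13-14 | P2 14-15 | P3 15-16 | P0 16-17 | P4 17-18 | P5 18-19 | P2 19-20 | P3 20-21 | P0 21-22 | P5 22-23 | P2 23-24 | P3 24-25 | P0 25-26 | P5 26-27 | P2 27-28 | P3 28-29 | P0 29-30 | P5 30-31 | P3 31-32 | P0 32-33 | P5 33-34 | P3 34-35 | P5 35-36 | P3 36-37 | P5 37-38 | P3 38-39 | P5 39-40 | P3 40-41 | P5 41-42 | P3 42-45 |
Completion: P0=33  P1=11  P2=28  P3=45  P4=18  P5=42
Turnaround (C−A): P0=33  P1=10  P2=26  P3=43  P4=14  P5=33
Waiting times: P0=24, P1=7, P2=20, P3=29, P4=11, P5=23
Average waiting = (24+7+20+29+11+23) / 6 = 114/6 = 19.00

19.00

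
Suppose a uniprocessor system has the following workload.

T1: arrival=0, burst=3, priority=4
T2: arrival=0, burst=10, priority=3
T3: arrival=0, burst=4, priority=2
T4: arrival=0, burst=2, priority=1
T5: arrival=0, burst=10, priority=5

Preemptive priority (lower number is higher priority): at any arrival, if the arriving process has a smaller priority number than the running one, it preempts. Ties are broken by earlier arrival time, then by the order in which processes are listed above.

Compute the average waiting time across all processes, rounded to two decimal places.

Timeline: | T4 0-2 | T3 2-6 | T2 6-16 | T1 16-19 | T5 19-29 |
Completion: T1=19  T2=16  T3=6  T4=2  T5=29
Turnaround (C−A): T1=19  T2=16  T3=6  T4=2  T5=29
Waiting times: T1=16, T2=6, T3=2, T4=0, T5=19
Average waiting = (16+6+2+0+19) / 5 = 43/5 = 8.60

8.60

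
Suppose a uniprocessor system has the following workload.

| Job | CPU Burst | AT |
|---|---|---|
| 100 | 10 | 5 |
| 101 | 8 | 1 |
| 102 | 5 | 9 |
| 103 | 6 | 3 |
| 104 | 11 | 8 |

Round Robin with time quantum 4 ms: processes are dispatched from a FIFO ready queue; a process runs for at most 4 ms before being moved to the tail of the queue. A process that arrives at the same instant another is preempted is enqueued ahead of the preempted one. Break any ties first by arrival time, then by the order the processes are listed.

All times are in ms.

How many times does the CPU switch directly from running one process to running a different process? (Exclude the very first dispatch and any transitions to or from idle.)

Timeline: | idle 0-1 | 101 1-5 | 103 5-9 | 100 9-13 | 101 13-17 | 104 17-21 | 102 21-25 | 103 25-27 | 100 27-31 | 104 31-35 | 102 35-36 | 100 36-38 | 104 38-41 |
Completion: 100=38  101=17  102=36  103=27  104=41
Turnaround (C−A): 100=33  101=16  102=27  103=24  104=33

11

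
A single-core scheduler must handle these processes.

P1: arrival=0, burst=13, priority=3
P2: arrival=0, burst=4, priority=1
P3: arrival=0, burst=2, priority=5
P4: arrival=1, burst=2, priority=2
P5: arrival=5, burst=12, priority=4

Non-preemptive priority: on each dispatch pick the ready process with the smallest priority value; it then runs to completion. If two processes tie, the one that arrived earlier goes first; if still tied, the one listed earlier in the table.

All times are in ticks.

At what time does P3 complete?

Gantt: | P2 0-4 | P4 4-6 | P1 6-19 | P5 19-31 | P3 31-33 |
Completion: P1=19  P2=4  P3=33  P4=6  P5=31
Turnaround (C−A): P1=19  P2=4  P3=33  P4=5  P5=26

33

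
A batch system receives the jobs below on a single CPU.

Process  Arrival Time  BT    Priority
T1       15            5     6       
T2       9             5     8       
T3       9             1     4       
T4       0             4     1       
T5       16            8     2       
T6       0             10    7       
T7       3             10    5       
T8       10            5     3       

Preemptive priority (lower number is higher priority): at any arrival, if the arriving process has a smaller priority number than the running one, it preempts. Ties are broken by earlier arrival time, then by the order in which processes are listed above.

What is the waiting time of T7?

15

Gantt: | T4 0-4 | T7 4-9 | T3 9-10 | T8 10-15 | T7 15-16 | T5 16-24 | T7 24-28 | T1 28-33 | T6 33-43 | T2 43-48 |
Completion: T1=33  T2=48  T3=10  T4=4  T5=24  T6=43  T7=28  T8=15
Waiting(T7) = turnaround − burst = 25 − 10 = 15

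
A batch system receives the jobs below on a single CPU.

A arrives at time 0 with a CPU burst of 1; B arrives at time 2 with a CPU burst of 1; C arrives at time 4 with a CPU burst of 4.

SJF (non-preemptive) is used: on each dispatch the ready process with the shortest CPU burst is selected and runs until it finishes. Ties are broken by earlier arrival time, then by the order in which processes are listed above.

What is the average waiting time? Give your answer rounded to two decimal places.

0.00

Schedule: | A 0-1 | idle 1-2 | B 2-3 | idle 3-4 | C 4-8 |
Completion: A=1  B=3  C=8
Turnaround (C−A): A=1  B=1  C=4
Waiting times: A=0, B=0, C=0
Average waiting = (0+0+0) / 3 = 0/3 = 0.00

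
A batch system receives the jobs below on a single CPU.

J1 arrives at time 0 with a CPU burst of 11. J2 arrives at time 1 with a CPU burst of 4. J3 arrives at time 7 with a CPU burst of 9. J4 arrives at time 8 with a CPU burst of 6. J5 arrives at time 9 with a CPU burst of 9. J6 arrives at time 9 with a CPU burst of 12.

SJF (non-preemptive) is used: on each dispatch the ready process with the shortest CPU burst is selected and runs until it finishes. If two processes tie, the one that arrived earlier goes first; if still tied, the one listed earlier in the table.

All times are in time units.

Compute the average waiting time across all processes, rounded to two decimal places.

Gantt: | J1 0-11 | J2 11-15 | J4 15-21 | J3 21-30 | J5 30-39 | J6 39-51 |
Completion: J1=11  J2=15  J3=30  J4=21  J5=39  J6=51
Waiting times: J1=0, J2=10, J3=14, J4=7, J5=21, J6=30
Average waiting = (0+10+14+7+21+30) / 6 = 82/6 = 13.67

13.67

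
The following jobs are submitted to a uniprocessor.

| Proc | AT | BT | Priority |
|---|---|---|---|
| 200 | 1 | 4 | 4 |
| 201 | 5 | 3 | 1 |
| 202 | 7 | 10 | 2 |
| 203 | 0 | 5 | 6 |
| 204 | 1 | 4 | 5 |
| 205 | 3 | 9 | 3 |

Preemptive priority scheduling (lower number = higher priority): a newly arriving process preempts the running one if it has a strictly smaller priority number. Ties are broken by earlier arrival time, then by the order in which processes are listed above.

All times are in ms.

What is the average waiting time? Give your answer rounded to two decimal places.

15.33

Schedule: | 203 0-1 | 200 1-3 | 205 3-5 | 201 5-8 | 202 8-18 | 205 18-25 | 200 25-27 | 204 27-31 | 203 31-35 |
Completion: 200=27  201=8  202=18  203=35  204=31  205=25
Waiting times: 200=22, 201=0, 202=1, 203=30, 204=26, 205=13
Average waiting = (22+0+1+30+26+13) / 6 = 92/6 = 15.33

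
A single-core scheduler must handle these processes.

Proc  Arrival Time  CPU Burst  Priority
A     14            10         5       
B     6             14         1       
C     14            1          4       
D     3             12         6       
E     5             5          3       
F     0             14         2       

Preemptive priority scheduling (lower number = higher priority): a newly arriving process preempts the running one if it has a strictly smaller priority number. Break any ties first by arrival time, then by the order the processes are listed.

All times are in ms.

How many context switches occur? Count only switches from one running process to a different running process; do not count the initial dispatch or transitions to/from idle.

Timeline: | F 0-6 | B 6-20 | F 20-28 | E 28-33 | C 33-34 | A 34-44 | D 44-56 |
Completion: A=44  B=20  C=34  D=56  E=33  F=28
Turnaround (C−A): A=30  B=14  C=20  D=53  E=28  F=28

6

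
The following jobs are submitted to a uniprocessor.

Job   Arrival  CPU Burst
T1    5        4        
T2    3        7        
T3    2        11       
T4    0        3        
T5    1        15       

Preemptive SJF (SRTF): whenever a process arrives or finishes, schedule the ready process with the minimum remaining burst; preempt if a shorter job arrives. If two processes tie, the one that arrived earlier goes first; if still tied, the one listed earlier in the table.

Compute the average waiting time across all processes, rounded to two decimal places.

Gantt: | T4 0-3 | T2 3-5 | T1 5-9 | T2 9-14 | T3 14-25 | T5 25-40 |
Completion: T1=9  T2=14  T3=25  T4=3  T5=40
Turnaround (C−A): T1=4  T2=11  T3=23  T4=3  T5=39
Waiting times: T1=0, T2=4, T3=12, T4=0, T5=24
Average waiting = (0+4+12+0+24) / 5 = 40/5 = 8.00

8.00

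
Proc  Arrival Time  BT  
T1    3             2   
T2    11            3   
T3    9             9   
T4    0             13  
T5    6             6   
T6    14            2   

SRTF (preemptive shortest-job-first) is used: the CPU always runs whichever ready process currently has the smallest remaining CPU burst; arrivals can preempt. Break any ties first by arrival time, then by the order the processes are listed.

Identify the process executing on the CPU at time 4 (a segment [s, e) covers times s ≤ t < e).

T1

Timeline: | T4 0-3 | T1 3-5 | T4 5-6 | T5 6-12 | T2 12-15 | T6 15-17 | T4 17-26 | T3 26-35 |
Completion: T1=5  T2=15  T3=35  T4=26  T5=12  T6=17
Turnaround (C−A): T1=2  T2=4  T3=26  T4=26  T5=6  T6=3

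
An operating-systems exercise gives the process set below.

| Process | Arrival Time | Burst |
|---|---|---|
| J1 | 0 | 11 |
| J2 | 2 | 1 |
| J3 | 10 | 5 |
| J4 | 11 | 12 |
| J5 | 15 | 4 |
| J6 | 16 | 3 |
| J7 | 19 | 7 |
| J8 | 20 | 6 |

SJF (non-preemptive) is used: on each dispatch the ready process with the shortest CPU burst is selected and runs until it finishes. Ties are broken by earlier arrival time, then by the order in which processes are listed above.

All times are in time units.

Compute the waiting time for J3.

Gantt: | J1 0-11 | J2 11-12 | J3 12-17 | J6 17-20 | J5 20-24 | J8 24-30 | J7 30-37 | J4 37-49 |
Completion: J1=11  J2=12  J3=17  J4=49  J5=24  J6=20  J7=37  J8=30
Turnaround (C−A): J1=11  J2=10  J3=7  J4=38  J5=9  J6=4  J7=18  J8=10
Waiting(J3) = turnaround − burst = 7 − 5 = 2

2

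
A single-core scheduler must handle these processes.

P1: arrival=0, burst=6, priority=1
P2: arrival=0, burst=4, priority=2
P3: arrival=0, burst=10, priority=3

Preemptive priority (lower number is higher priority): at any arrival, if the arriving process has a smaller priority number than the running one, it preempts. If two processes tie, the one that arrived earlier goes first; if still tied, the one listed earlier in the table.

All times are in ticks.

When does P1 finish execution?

Schedule: | P1 0-6 | P2 6-10 | P3 10-20 |
Completion: P1=6  P2=10  P3=20
Turnaround (C−A): P1=6  P2=10  P3=20

6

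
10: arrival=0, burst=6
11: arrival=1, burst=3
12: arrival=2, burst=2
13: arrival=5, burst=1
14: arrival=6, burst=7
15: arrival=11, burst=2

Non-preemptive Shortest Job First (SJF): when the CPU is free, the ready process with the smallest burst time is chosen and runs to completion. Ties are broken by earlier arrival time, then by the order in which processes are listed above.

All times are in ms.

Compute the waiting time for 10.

Timeline: | 10 0-6 | 13 6-7 | 12 7-9 | 11 9-12 | 15 12-14 | 14 14-21 |
Completion: 10=6  11=12  12=9  13=7  14=21  15=14
Waiting(10) = turnaround − burst = 6 − 6 = 0

0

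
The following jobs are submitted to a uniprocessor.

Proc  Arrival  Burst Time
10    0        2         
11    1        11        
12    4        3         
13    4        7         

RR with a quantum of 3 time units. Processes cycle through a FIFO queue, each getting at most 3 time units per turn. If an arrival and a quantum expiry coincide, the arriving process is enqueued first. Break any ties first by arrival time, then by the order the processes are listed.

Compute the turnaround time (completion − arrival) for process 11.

Timeline: | 10 0-2 | 11 2-5 | 12 5-8 | 13 8-11 | 11 11-14 | 13 14-17 | 11 17-20 | 13 20-21 | 11 21-23 |
Completion: 10=2  11=23  12=8  13=21
Turnaround(11) = completion − arrival = 23 − 1 = 22

22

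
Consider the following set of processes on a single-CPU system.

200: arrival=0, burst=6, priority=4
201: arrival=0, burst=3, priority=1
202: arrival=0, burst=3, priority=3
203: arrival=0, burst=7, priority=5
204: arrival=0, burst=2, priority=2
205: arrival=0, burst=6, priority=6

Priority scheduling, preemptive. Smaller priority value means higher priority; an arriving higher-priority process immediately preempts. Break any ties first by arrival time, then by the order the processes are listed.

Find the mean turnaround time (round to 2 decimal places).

Gantt: | 201 0-3 | 204 3-5 | 202 5-8 | 200 8-14 | 203 14-21 | 205 21-27 |
Completion: 200=14  201=3  202=8  203=21  204=5  205=27
Turnaround (C−A): 200=14  201=3  202=8  203=21  204=5  205=27
Turnaround times: 200=14, 201=3, 202=8, 203=21, 204=5, 205=27
Average turnaround = (14+3+8+21+5+27) / 6 = 78/6 = 13.00

13.00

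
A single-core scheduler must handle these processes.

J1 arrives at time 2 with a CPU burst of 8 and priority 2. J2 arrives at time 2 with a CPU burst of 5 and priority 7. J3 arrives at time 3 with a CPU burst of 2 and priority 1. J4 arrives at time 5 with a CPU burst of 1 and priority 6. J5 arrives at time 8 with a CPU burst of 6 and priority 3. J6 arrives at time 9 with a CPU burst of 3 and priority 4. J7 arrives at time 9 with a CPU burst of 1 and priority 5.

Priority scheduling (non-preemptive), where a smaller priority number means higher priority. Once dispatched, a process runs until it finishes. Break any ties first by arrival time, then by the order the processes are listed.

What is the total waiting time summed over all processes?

Schedule: | idle 0-2 | J1 2-10 | J3 10-12 | J5 12-18 | J6 18-21 | J7 21-22 | J4 22-23 | J2 23-28 |
Completion: J1=10  J2=28  J3=12  J4=23  J5=18  J6=21  J7=22
Turnaround (C−A): J1=8  J2=26  J3=9  J4=18  J5=10  J6=12  J7=13
Waiting = turnaround − burst: J1=0, J2=21, J3=7, J4=17, J5=4, J6=9, J7=12
Total waiting = 0 + 21 + 7 + 17 + 4 + 9 + 12 = 70

70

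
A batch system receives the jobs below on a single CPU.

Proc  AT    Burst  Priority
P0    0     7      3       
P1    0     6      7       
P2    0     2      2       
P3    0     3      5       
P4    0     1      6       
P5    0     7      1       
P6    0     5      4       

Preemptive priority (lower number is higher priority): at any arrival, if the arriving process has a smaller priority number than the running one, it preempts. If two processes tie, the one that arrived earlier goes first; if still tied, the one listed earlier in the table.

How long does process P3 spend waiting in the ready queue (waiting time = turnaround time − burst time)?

Timeline: | P5 0-7 | P2 7-9 | P0 9-16 | P6 16-21 | P3 21-24 | P4 24-25 | P1 25-31 |
Completion: P0=16  P1=31  P2=9  P3=24  P4=25  P5=7  P6=21
Turnaround (C−A): P0=16  P1=31  P2=9  P3=24  P4=25  P5=7  P6=21
Waiting(P3) = turnaround − burst = 24 − 3 = 21

21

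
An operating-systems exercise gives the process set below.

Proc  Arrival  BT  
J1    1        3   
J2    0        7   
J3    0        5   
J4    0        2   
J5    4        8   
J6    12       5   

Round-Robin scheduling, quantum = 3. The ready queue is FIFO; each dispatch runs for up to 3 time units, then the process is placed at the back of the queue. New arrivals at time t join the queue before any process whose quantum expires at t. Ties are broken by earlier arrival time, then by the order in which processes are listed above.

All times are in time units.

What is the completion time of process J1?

11

Schedule: | J2 0-3 | J3 3-6 | J4 6-8 | J1 8-11 | J2 11-14 | J5 14-17 | J3 17-19 | J6 19-22 | J2 22-23 | J5 23-26 | J6 26-28 | J5 28-30 |
Completion: J1=11  J2=23  J3=19  J4=8  J5=30  J6=28
Turnaround (C−A): J1=10  J2=23  J3=19  J4=8  J5=26  J6=16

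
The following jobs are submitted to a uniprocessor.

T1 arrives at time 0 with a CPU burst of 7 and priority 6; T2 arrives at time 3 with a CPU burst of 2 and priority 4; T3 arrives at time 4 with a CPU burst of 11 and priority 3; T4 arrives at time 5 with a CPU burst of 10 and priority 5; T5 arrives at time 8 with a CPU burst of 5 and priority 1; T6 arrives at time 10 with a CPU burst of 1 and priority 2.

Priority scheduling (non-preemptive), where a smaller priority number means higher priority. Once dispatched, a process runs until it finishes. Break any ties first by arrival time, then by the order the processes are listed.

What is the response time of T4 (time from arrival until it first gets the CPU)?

Schedule: | T1 0-7 | T3 7-18 | T5 18-23 | T6 23-24 | T2 24-26 | T4 26-36 |
Completion: T1=7  T2=26  T3=18  T4=36  T5=23  T6=24
Response(T4) = first start − arrival = 26 − 5 = 21

21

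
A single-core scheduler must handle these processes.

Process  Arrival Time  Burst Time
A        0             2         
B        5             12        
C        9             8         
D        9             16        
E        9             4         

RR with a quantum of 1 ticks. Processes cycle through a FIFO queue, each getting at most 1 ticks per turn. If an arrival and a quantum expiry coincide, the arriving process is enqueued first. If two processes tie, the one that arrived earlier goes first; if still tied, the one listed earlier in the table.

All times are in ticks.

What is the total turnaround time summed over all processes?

Timeline: | A 0-2 | idle 2-5 | B 5-9 | C 9-10 | D 10-11 | E 11-12 | B 12-13 | C 13-14 | D 14-15 | E 15-16 | B 16-17 | C 17-18 | D 18-19 | E 19-20 | B 20-21 | C 21-22 | D 22-23 | E 23-24 | B 24-25 | C 25-26 | D 26-27 | B 27-28 | C 28-29 | D 29-30 | B 30-31 | C 31-32 | D 32-33 | B 33-34 | C 34-35 | D 35-36 | B 36-37 | D 37-45 |
Completion: A=2  B=37  C=35  D=45  E=24
Turnaround (C−A): A=2  B=32  C=26  D=36  E=15
Turnaround = completion − arrival: A=2, B=32, C=26, D=36, E=15
Total turnaround = 2 + 32 + 26 + 36 + 15 = 111

111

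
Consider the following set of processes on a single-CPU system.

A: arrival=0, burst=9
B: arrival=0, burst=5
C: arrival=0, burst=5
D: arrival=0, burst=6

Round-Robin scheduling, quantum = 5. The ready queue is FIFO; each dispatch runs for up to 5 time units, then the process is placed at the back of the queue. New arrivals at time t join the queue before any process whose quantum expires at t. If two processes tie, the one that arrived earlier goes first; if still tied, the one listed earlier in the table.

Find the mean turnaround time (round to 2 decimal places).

18.50

Gantt: | A 0-5 | B 5-10 | C 10-15 | D 15-20 | A 20-24 | D 24-25 |
Completion: A=24  B=10  C=15  D=25
Turnaround (C−A): A=24  B=10  C=15  D=25
Turnaround times: A=24, B=10, C=15, D=25
Average turnaround = (24+10+15+25) / 4 = 74/4 = 18.50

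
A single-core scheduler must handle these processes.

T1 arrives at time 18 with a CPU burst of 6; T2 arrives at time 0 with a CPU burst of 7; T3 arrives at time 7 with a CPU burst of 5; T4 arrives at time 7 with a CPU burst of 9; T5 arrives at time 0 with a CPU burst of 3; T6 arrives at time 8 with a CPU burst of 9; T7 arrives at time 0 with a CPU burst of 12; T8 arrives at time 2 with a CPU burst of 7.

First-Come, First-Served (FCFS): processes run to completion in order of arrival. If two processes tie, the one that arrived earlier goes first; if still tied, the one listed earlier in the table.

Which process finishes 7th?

T6

Schedule: | T2 0-7 | T5 7-10 | T7 10-22 | T8 22-29 | T3 29-34 | T4 34-43 | T6 43-52 | T1 52-58 |
Completion: T1=58  T2=7  T3=34  T4=43  T5=10  T6=52  T7=22  T8=29
Turnaround (C−A): T1=40  T2=7  T3=27  T4=36  T5=10  T6=44  T7=22  T8=27
Finish order: T2 → T5 → T7 → T8 → T3 → T4 → T6 → T1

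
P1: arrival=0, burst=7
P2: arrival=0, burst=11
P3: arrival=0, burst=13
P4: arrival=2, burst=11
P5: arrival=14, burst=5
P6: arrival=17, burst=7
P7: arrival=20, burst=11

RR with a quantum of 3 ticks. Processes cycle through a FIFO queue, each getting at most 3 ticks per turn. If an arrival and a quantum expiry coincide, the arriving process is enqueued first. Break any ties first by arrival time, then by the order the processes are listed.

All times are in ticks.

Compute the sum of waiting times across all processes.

Schedule: | P1 0-3 | P2 3-6 | P3 6-9 | P4 9-12 | P1 12-15 | P2 15-18 | P3 18-21 | P4 21-24 | P5 24-27 | P1 27-28 | P6 28-31 | P2 31-34 | P7 34-37 | P3 37-40 | P4 40-43 | P5 43-45 | P6 45-48 | P2 48-50 | P7 50-53 | P3 53-56 | P4 56-58 | P6 58-59 | P7 59-62 | P3 62-63 | P7 63-65 |
Completion: P1=28  P2=50  P3=63  P4=58  P5=45  P6=59  P7=65
Turnaround (C−A): P1=28  P2=50  P3=63  P4=56  P5=31  P6=42  P7=45
Waiting = turnaround − burst: P1=21, P2=39, P3=50, P4=45, P5=26, P6=35, P7=34
Total waiting = 21 + 39 + 50 + 45 + 26 + 35 + 34 = 250

250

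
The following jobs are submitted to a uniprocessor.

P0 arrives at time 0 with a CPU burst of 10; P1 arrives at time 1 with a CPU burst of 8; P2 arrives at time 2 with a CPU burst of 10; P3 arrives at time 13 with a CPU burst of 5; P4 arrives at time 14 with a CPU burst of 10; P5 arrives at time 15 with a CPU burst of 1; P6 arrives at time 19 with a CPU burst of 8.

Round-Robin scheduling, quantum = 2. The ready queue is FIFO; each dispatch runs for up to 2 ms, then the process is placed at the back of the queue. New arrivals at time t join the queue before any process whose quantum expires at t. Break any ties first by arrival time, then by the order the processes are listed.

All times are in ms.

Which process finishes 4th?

Timeline: | P0 0-2 | P1 2-4 | P2 4-6 | P0 6-8 | P1 8-10 | P2 10-12 | P0 12-14 | P1 14-16 | P2 16-18 | P3 18-20 | P4 20-22 | P0 22-24 | P5 24-25 | P1 25-27 | P2 27-29 | P6 29-31 | P3 31-33 | P4 33-35 | P0 35-37 | P2 37-39 | P6 39-41 | P3 41-42 | P4 42-44 | P6 44-46 | P4 46-48 | P6 48-50 | P4 50-52 |
Completion: P0=37  P1=27  P2=39  P3=42  P4=52  P5=25  P6=50
Finish order: P5 → P1 → P0 → P2 → P3 → P6 → P4

P2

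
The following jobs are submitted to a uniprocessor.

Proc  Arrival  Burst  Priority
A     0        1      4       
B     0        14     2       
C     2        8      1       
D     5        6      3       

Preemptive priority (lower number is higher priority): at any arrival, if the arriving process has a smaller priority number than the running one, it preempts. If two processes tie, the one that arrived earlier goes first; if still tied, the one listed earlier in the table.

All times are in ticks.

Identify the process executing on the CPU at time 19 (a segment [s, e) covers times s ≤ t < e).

B

Gantt: | B 0-2 | C 2-10 | B 10-22 | D 22-28 | A 28-29 |
Completion: A=29  B=22  C=10  D=28
Turnaround (C−A): A=29  B=22  C=8  D=23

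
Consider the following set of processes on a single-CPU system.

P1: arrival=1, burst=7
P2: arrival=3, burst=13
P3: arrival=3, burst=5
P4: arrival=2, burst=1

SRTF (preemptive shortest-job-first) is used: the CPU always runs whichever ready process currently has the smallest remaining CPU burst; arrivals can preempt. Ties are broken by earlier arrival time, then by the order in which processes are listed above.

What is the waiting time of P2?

Timeline: | idle 0-1 | P1 1-2 | P4 2-3 | P3 3-8 | P1 8-14 | P2 14-27 |
Completion: P1=14  P2=27  P3=8  P4=3
Waiting(P2) = turnaround − burst = 24 − 13 = 11

11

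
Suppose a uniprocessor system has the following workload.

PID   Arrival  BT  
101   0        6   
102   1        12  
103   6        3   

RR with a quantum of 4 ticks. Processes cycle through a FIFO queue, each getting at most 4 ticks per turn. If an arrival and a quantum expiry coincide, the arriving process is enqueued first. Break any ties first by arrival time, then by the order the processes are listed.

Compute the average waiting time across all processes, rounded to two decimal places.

Gantt: | 101 0-4 | 102 4-8 | 101 8-10 | 103 10-13 | 102 13-21 |
Completion: 101=10  102=21  103=13
Turnaround (C−A): 101=10  102=20  103=7
Waiting times: 101=4, 102=8, 103=4
Average waiting = (4+8+4) / 3 = 16/3 = 5.33

5.33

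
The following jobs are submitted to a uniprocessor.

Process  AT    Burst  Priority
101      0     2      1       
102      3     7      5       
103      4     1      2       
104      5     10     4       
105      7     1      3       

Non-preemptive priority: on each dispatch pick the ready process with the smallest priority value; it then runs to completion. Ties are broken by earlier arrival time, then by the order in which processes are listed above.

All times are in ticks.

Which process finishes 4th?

Timeline: | 101 0-2 | idle 2-3 | 102 3-10 | 103 10-11 | 105 11-12 | 104 12-22 |
Completion: 101=2  102=10  103=11  104=22  105=12
Finish order: 101 → 102 → 103 → 105 → 104

105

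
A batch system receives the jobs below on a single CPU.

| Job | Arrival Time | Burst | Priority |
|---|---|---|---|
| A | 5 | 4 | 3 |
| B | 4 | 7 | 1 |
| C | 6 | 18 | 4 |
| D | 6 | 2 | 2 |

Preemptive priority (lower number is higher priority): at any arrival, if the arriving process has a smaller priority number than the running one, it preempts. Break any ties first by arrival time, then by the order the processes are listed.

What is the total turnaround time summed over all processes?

Schedule: | idle 0-4 | B 4-11 | D 11-13 | A 13-17 | C 17-35 |
Completion: A=17  B=11  C=35  D=13
Turnaround (C−A): A=12  B=7  C=29  D=7
Turnaround = completion − arrival: A=12, B=7, C=29, D=7
Total turnaround = 12 + 7 + 29 + 7 = 55

55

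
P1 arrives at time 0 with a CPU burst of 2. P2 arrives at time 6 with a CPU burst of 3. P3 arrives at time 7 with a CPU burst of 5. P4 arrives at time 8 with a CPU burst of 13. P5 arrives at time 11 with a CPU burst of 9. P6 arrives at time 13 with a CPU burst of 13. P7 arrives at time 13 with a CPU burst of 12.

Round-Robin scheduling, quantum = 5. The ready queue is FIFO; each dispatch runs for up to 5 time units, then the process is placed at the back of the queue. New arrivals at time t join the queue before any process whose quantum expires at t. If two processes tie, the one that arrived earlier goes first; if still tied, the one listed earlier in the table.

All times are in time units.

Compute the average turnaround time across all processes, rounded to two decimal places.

26.57

Timeline: | P1 0-2 | idle 2-6 | P2 6-9 | P3 9-14 | P4 14-19 | P5 19-24 | P6 24-29 | P7 29-34 | P4 34-39 | P5 39-43 | P6 43-48 | P7 48-53 | P4 53-56 | P6 56-59 | P7 59-61 |
Completion: P1=2  P2=9  P3=14  P4=56  P5=43  P6=59  P7=61
Turnaround times: P1=2, P2=3, P3=7, P4=48, P5=32, P6=46, P7=48
Average turnaround = (2+3+7+48+32+46+48) / 7 = 186/7 = 26.57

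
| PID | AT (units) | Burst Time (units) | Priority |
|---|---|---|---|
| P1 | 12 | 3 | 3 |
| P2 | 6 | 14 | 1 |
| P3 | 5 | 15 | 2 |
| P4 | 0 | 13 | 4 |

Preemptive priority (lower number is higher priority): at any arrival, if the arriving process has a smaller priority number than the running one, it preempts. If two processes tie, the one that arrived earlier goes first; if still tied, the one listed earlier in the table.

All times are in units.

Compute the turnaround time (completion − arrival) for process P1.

25

Gantt: | P4 0-5 | P3 5-6 | P2 6-20 | P3 20-34 | P1 34-37 | P4 37-45 |
Completion: P1=37  P2=20  P3=34  P4=45
Turnaround (C−A): P1=25  P2=14  P3=29  P4=45
Turnaround(P1) = completion − arrival = 37 − 12 = 25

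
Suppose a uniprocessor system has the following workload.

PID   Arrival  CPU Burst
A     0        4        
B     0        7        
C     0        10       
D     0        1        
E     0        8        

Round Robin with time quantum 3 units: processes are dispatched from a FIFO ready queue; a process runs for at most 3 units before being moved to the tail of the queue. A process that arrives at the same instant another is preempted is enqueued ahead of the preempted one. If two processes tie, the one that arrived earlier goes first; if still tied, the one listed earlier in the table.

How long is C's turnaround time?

Gantt: | A 0-3 | B 3-6 | C 6-9 | D 9-10 | E 10-13 | A 13-14 | B 14-17 | C 17-20 | E 20-23 | B 23-24 | C 24-27 | E 27-29 | C 29-30 |
Completion: A=14  B=24  C=30  D=10  E=29
Turnaround (C−A): A=14  B=24  C=30  D=10  E=29
Turnaround(C) = completion − arrival = 30 − 0 = 30

30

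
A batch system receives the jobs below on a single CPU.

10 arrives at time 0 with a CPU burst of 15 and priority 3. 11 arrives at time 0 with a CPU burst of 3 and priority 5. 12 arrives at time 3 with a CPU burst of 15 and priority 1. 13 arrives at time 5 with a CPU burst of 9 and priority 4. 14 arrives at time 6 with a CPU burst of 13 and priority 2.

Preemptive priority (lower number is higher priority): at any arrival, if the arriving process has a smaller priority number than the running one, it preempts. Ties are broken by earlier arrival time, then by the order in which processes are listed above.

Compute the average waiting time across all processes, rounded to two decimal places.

Schedule: | 10 0-3 | 12 3-18 | 14 18-31 | 10 31-43 | 13 43-52 | 11 52-55 |
Completion: 10=43  11=55  12=18  13=52  14=31
Turnaround (C−A): 10=43  11=55  12=15  13=47  14=25
Waiting times: 10=28, 11=52, 12=0, 13=38, 14=12
Average waiting = (28+52+0+38+12) / 5 = 130/5 = 26.00

26.00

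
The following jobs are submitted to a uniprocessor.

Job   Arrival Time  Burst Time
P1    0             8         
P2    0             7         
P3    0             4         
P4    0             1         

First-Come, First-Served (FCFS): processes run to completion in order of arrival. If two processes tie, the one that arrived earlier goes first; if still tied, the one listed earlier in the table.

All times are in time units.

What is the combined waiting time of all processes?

Schedule: | P1 0-8 | P2 8-15 | P3 15-19 | P4 19-20 |
Completion: P1=8  P2=15  P3=19  P4=20
Waiting = turnaround − burst: P1=0, P2=8, P3=15, P4=19
Total waiting = 0 + 8 + 15 + 19 = 42

42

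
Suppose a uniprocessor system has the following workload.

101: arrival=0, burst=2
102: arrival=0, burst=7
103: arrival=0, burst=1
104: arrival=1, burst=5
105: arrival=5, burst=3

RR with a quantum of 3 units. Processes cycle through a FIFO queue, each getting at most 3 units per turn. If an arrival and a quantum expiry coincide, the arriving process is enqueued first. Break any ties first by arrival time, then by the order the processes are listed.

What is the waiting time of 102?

Schedule: | 101 0-2 | 102 2-5 | 103 5-6 | 104 6-9 | 105 9-12 | 102 12-15 | 104 15-17 | 102 17-18 |
Completion: 101=2  102=18  103=6  104=17  105=12
Turnaround (C−A): 101=2  102=18  103=6  104=16  105=7
Waiting(102) = turnaround − burst = 18 − 7 = 11

11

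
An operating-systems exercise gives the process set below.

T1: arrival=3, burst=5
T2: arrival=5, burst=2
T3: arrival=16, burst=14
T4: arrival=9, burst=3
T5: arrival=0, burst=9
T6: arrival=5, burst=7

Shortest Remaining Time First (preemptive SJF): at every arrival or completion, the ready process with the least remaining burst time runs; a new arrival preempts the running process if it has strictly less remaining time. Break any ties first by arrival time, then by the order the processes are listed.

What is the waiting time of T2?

Schedule: | T5 0-3 | T1 3-5 | T2 5-7 | T1 7-10 | T4 10-13 | T5 13-19 | T6 19-26 | T3 26-40 |
Completion: T1=10  T2=7  T3=40  T4=13  T5=19  T6=26
Waiting(T2) = turnaround − burst = 2 − 2 = 0

0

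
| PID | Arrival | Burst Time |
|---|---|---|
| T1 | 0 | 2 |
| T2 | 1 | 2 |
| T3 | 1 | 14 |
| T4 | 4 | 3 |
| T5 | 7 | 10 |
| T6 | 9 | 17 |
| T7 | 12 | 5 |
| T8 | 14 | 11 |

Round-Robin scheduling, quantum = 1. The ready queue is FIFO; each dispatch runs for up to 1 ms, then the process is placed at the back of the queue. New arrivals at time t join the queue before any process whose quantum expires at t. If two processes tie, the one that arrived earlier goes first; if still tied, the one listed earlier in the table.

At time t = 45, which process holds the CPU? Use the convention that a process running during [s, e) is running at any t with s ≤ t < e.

T5

Timeline: | T1 0-1 | T2 1-2 | T3 2-3 | T1 3-4 | T2 4-5 | T3 5-6 | T4 6-7 | T3 7-8 | T5 8-9 | T4 9-10 | T3 10-11 | T6 11-12 | T5 12-13 | T4 13-14 | T3 14-15 | T7 15-16 | T6 16-17 | T5 17-18 | T8 18-19 | T3 19-20 | T7 20-21 | T6 21-22 | T5 22-23 | T8 23-24 | T3 24-25 | T7 25-26 | T6 26-27 | T5 27-28 | T8 28-29 | T3 29-30 | T7 30-31 | T6 31-32 | T5 32-33 | T8 33-34 | T3 34-35 | T7 35-36 | T6 36-37 | T5 37-38 | T8 38-39 | T3 39-40 | T6 40-41 | T5 41-42 | T8 42-43 | T3 43-44 | T6 44-45 | T5 45-46 | T8 46-47 | T3 47-48 | T6 48-49 | T5 49-50 | T8 50-51 | T3 51-52 | T6 52-53 | T8 53-54 | T3 54-55 | T6 55-56 | T8 56-57 | T6 57-58 | T8 58-59 | T6 59-64 |
Completion: T1=4  T2=5  T3=55  T4=14  T5=50  T6=64  T7=36  T8=59
Turnaround (C−A): T1=4  T2=4  T3=54  T4=10  T5=43  T6=55  T7=24  T8=45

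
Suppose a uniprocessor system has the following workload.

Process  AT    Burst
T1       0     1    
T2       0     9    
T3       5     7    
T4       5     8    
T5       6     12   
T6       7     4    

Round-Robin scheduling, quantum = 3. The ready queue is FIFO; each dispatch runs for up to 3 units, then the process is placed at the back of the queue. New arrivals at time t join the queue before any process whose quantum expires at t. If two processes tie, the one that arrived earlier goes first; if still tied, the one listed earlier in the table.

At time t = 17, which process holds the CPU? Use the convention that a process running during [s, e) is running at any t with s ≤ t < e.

T6

Schedule: | T1 0-1 | T2 1-7 | T3 7-10 | T4 10-13 | T5 13-16 | T6 16-19 | T2 19-22 | T3 22-25 | T4 25-28 | T5 28-31 | T6 31-32 | T3 32-33 | T4 33-35 | T5 35-41 |
Completion: T1=1  T2=22  T3=33  T4=35  T5=41  T6=32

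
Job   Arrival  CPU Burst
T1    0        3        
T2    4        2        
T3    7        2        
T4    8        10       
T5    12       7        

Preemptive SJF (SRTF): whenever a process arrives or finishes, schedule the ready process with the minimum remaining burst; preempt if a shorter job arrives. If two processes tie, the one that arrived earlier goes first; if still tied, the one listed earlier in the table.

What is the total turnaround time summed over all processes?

Timeline: | T1 0-3 | idle 3-4 | T2 4-6 | idle 6-7 | T3 7-9 | T4 9-19 | T5 19-26 |
Completion: T1=3  T2=6  T3=9  T4=19  T5=26
Turnaround (C−A): T1=3  T2=2  T3=2  T4=11  T5=14
Turnaround = completion − arrival: T1=3, T2=2, T3=2, T4=11, T5=14
Total turnaround = 3 + 2 + 2 + 11 + 14 = 32

32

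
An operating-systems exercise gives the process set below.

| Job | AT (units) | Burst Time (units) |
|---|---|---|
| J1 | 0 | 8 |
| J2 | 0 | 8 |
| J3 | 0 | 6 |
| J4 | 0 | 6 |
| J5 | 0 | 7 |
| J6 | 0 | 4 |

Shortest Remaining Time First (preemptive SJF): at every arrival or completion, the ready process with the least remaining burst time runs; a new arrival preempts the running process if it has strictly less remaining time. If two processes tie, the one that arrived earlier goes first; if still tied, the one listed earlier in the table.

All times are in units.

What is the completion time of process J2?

39

Gantt: | J6 0-4 | J3 4-10 | J4 10-16 | J5 16-23 | J1 23-31 | J2 31-39 |
Completion: J1=31  J2=39  J3=10  J4=16  J5=23  J6=4
Turnaround (C−A): J1=31  J2=39  J3=10  J4=16  J5=23  J6=4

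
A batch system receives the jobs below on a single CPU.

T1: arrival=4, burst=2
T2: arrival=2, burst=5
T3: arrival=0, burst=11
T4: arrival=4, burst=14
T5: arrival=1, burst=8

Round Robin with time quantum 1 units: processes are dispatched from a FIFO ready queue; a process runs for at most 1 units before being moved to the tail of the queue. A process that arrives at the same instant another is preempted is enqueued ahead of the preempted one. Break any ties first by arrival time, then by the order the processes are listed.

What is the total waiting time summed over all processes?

86

Timeline: | T3 0-1 | T5 1-2 | T3 2-3 | T2 3-4 | T5 4-5 | T3 5-6 | T1 6-7 | T4 7-8 | T2 8-9 | T5 9-10 | T3 10-11 | T1 11-12 | T4 12-13 | T2 13-14 | T5 14-15 | T3 15-16 | T4 16-17 | T2 17-18 | T5 18-19 | T3 19-20 | T4 20-21 | T2 21-22 | T5 22-23 | T3 23-24 | T4 24-25 | T5 25-26 | T3 26-27 | T4 27-28 | T5 28-29 | T3 29-30 | T4 30-31 | T3 31-32 | T4 32-33 | T3 33-34 | T4 34-40 |
Completion: T1=12  T2=22  T3=34  T4=40  T5=29
Turnaround (C−A): T1=8  T2=20  T3=34  T4=36  T5=28
Waiting = turnaround − burst: T1=6, T2=15, T3=23, T4=22, T5=20
Total waiting = 6 + 15 + 23 + 22 + 20 = 86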